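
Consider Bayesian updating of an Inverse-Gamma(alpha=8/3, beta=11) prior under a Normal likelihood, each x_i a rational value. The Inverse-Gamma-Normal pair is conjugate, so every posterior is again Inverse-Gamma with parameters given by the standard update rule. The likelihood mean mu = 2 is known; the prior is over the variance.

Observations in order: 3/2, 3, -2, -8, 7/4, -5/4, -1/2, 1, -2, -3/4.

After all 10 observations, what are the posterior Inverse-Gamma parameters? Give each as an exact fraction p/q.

alpha=23/3, beta=2891/32

obs 1: x=3/2 → posterior Inverse-Gamma(19/6, 89/8)
obs 2: x=3 → posterior Inverse-Gamma(11/3, 93/8)
obs 3: x=-2 → posterior Inverse-Gamma(25/6, 157/8)
obs 4: x=-8 → posterior Inverse-Gamma(14/3, 557/8)
obs 5: x=7/4 → posterior Inverse-Gamma(31/6, 2229/32)
obs 6: x=-5/4 → posterior Inverse-Gamma(17/3, 1199/16)
obs 7: x=-1/2 → posterior Inverse-Gamma(37/6, 1249/16)
obs 8: x=1 → posterior Inverse-Gamma(20/3, 1257/16)
obs 9: x=-2 → posterior Inverse-Gamma(43/6, 1385/16)
obs 10: x=-3/4 → posterior Inverse-Gamma(23/3, 2891/32)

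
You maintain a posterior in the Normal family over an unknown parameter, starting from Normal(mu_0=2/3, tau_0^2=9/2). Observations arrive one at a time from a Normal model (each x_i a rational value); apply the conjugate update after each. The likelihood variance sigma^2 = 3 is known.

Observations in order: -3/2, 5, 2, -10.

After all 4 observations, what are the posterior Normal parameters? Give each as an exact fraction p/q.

obs 1: x=-3/2 → posterior Normal(-19/30, 9/5)
obs 2: x=5 → posterior Normal(71/48, 9/8)
obs 3: x=2 → posterior Normal(107/66, 9/11)
obs 4: x=-10 → posterior Normal(-73/84, 9/14)

mu_0=-73/84, tau_0^2=9/14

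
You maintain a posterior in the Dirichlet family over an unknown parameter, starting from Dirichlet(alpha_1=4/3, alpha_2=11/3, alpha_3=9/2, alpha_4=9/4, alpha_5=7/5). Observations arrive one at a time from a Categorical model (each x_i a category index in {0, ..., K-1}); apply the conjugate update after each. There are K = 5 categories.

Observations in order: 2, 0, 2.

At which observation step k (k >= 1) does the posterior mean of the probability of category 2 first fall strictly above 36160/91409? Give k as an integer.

k = 3

obs 1: x=2 → posterior Dirichlet(4/3, 11/3, 11/2, 9/4, 7/5)
obs 2: x=0 → posterior Dirichlet(7/3, 11/3, 11/2, 9/4, 7/5)
obs 3: x=2 → posterior Dirichlet(7/3, 11/3, 13/2, 9/4, 7/5)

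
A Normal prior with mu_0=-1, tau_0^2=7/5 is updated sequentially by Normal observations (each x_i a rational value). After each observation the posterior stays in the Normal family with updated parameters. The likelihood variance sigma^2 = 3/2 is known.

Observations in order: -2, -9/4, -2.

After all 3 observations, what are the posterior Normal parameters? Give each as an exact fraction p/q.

obs 1: x=-2 → posterior Normal(-43/29, 21/29)
obs 2: x=-9/4 → posterior Normal(-149/86, 21/43)
obs 3: x=-2 → posterior Normal(-205/114, 7/19)

mu_0=-205/114, tau_0^2=7/19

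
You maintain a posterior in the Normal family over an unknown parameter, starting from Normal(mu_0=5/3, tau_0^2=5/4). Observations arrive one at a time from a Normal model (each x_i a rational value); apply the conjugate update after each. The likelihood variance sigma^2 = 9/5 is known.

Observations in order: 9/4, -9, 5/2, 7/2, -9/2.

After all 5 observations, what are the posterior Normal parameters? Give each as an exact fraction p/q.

mu_0=-285/644, tau_0^2=45/161

obs 1: x=9/4 → posterior Normal(465/244, 45/61)
obs 2: x=-9 → posterior Normal(-435/344, 45/86)
obs 3: x=5/2 → posterior Normal(-5/12, 15/37)
obs 4: x=7/2 → posterior Normal(165/544, 45/136)
obs 5: x=-9/2 → posterior Normal(-285/644, 45/161)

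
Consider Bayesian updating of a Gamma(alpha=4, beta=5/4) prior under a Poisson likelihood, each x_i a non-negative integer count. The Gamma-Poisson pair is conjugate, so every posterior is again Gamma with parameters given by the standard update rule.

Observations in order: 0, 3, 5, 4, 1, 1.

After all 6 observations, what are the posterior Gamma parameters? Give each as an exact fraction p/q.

alpha=18, beta=29/4

obs 1: x=0 → posterior Gamma(4, 9/4)
obs 2: x=3 → posterior Gamma(7, 13/4)
obs 3: x=5 → posterior Gamma(12, 17/4)
obs 4: x=4 → posterior Gamma(16, 21/4)
obs 5: x=1 → posterior Gamma(17, 25/4)
obs 6: x=1 → posterior Gamma(18, 29/4)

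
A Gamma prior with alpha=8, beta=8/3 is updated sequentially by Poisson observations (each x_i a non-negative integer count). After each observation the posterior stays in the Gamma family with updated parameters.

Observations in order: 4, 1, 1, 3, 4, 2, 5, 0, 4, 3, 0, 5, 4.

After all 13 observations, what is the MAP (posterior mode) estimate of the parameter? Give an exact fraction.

obs 1: x=4 → posterior Gamma(12, 11/3)
obs 2: x=1 → posterior Gamma(13, 14/3)
obs 3: x=1 → posterior Gamma(14, 17/3)
obs 4: x=3 → posterior Gamma(17, 20/3)
obs 5: x=4 → posterior Gamma(21, 23/3)
obs 6: x=2 → posterior Gamma(23, 26/3)
obs 7: x=5 → posterior Gamma(28, 29/3)
obs 8: x=0 → posterior Gamma(28, 32/3)
obs 9: x=4 → posterior Gamma(32, 35/3)
obs 10: x=3 → posterior Gamma(35, 38/3)
obs 11: x=0 → posterior Gamma(35, 41/3)
obs 12: x=5 → posterior Gamma(40, 44/3)
obs 13: x=4 → posterior Gamma(44, 47/3)

129/47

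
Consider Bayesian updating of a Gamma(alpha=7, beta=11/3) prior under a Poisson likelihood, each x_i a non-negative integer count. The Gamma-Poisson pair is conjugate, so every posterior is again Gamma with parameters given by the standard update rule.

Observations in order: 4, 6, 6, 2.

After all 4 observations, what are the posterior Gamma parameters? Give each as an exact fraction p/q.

obs 1: x=4 → posterior Gamma(11, 14/3)
obs 2: x=6 → posterior Gamma(17, 17/3)
obs 3: x=6 → posterior Gamma(23, 20/3)
obs 4: x=2 → posterior Gamma(25, 23/3)

alpha=25, beta=23/3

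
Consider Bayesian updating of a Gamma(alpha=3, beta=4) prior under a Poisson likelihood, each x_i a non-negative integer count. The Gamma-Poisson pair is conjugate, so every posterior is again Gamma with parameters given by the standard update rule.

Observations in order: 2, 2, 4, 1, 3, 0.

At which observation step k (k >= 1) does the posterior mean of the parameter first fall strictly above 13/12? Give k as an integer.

obs 1: x=2 → posterior Gamma(5, 5)
obs 2: x=2 → posterior Gamma(7, 6)
obs 3: x=4 → posterior Gamma(11, 7)
obs 4: x=1 → posterior Gamma(12, 8)
obs 5: x=3 → posterior Gamma(15, 9)
obs 6: x=0 → posterior Gamma(15, 10)

k = 2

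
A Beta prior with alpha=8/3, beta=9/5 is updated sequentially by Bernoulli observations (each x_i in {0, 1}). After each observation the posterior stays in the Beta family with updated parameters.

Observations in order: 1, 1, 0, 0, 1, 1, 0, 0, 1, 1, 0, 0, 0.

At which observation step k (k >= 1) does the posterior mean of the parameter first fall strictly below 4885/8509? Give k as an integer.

k = 4

obs 1: x=1 → posterior Beta(11/3, 9/5)
obs 2: x=1 → posterior Beta(14/3, 9/5)
obs 3: x=0 → posterior Beta(14/3, 14/5)
obs 4: x=0 → posterior Beta(14/3, 19/5)
obs 5: x=1 → posterior Beta(17/3, 19/5)
obs 6: x=1 → posterior Beta(20/3, 19/5)
obs 7: x=0 → posterior Beta(20/3, 24/5)
obs 8: x=0 → posterior Beta(20/3, 29/5)
obs 9: x=1 → posterior Beta(23/3, 29/5)
obs 10: x=1 → posterior Beta(26/3, 29/5)
obs 11: x=0 → posterior Beta(26/3, 34/5)
obs 12: x=0 → posterior Beta(26/3, 39/5)
obs 13: x=0 → posterior Beta(26/3, 44/5)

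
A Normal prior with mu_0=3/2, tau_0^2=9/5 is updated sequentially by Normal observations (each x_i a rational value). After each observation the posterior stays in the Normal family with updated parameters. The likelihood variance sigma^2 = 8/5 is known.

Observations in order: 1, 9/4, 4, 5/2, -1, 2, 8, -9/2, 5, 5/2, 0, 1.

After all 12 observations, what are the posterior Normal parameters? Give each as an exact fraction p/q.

obs 1: x=1 → posterior Normal(21/17, 72/85)
obs 2: x=9/4 → posterior Normal(165/104, 36/65)
obs 3: x=4 → posterior Normal(309/140, 72/175)
obs 4: x=5/2 → posterior Normal(399/176, 18/55)
obs 5: x=-1 → posterior Normal(363/212, 72/265)
obs 6: x=2 → posterior Normal(435/248, 36/155)
obs 7: x=8 → posterior Normal(723/284, 72/355)
obs 8: x=-9/2 → posterior Normal(561/320, 9/50)
obs 9: x=5 → posterior Normal(741/356, 72/445)
obs 10: x=5/2 → posterior Normal(831/392, 36/245)
obs 11: x=0 → posterior Normal(831/428, 72/535)
obs 12: x=1 → posterior Normal(867/464, 18/145)

mu_0=867/464, tau_0^2=18/145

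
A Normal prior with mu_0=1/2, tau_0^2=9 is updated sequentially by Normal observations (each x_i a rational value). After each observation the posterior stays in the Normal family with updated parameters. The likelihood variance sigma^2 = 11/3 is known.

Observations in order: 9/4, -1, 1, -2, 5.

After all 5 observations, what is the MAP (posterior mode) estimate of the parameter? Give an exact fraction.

obs 1: x=9/4 → posterior Normal(265/152, 99/38)
obs 2: x=-1 → posterior Normal(157/260, 99/65)
obs 3: x=1 → posterior Normal(265/368, 99/92)
obs 4: x=-2 → posterior Normal(7/68, 99/119)
obs 5: x=5 → posterior Normal(589/584, 99/146)

589/584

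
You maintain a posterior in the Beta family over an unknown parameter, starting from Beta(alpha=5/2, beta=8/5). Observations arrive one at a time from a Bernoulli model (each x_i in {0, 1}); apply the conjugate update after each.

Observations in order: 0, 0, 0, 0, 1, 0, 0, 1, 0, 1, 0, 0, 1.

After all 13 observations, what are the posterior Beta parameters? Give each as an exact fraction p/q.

obs 1: x=0 → posterior Beta(5/2, 13/5)
obs 2: x=0 → posterior Beta(5/2, 18/5)
obs 3: x=0 → posterior Beta(5/2, 23/5)
obs 4: x=0 → posterior Beta(5/2, 28/5)
obs 5: x=1 → posterior Beta(7/2, 28/5)
obs 6: x=0 → posterior Beta(7/2, 33/5)
obs 7: x=0 → posterior Beta(7/2, 38/5)
obs 8: x=1 → posterior Beta(9/2, 38/5)
obs 9: x=0 → posterior Beta(9/2, 43/5)
obs 10: x=1 → posterior Beta(11/2, 43/5)
obs 11: x=0 → posterior Beta(11/2, 48/5)
obs 12: x=0 → posterior Beta(11/2, 53/5)
obs 13: x=1 → posterior Beta(13/2, 53/5)

alpha=13/2, beta=53/5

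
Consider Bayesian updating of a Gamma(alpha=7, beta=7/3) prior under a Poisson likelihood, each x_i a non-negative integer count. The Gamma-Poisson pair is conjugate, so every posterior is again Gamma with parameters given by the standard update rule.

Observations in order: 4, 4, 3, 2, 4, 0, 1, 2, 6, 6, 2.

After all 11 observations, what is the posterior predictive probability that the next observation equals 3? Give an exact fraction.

obs 1: x=4 → posterior Gamma(11, 10/3)
obs 2: x=4 → posterior Gamma(15, 13/3)
obs 3: x=3 → posterior Gamma(18, 16/3)
obs 4: x=2 → posterior Gamma(20, 19/3)
obs 5: x=4 → posterior Gamma(24, 22/3)
obs 6: x=0 → posterior Gamma(24, 25/3)
obs 7: x=1 → posterior Gamma(25, 28/3)
obs 8: x=2 → posterior Gamma(27, 31/3)
obs 9: x=6 → posterior Gamma(33, 34/3)
obs 10: x=6 → posterior Gamma(39, 37/3)
obs 11: x=2 → posterior Gamma(41, 40/3)

3747186470477504589919263129600000000000000000000000000000000000000000/17343773367030267519903781288812032158308062539012091953077767198995507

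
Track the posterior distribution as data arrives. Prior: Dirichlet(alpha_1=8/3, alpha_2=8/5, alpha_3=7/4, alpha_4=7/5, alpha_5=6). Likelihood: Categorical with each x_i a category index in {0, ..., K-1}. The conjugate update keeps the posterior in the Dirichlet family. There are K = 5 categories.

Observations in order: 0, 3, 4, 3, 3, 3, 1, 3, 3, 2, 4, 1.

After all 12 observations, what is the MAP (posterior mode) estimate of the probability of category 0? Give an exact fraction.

obs 1: x=0 → posterior Dirichlet(11/3, 8/5, 7/4, 7/5, 6)
obs 2: x=3 → posterior Dirichlet(11/3, 8/5, 7/4, 12/5, 6)
obs 3: x=4 → posterior Dirichlet(11/3, 8/5, 7/4, 12/5, 7)
obs 4: x=3 → posterior Dirichlet(11/3, 8/5, 7/4, 17/5, 7)
obs 5: x=3 → posterior Dirichlet(11/3, 8/5, 7/4, 22/5, 7)
obs 6: x=3 → posterior Dirichlet(11/3, 8/5, 7/4, 27/5, 7)
obs 7: x=1 → posterior Dirichlet(11/3, 13/5, 7/4, 27/5, 7)
obs 8: x=3 → posterior Dirichlet(11/3, 13/5, 7/4, 32/5, 7)
obs 9: x=3 → posterior Dirichlet(11/3, 13/5, 7/4, 37/5, 7)
obs 10: x=2 → posterior Dirichlet(11/3, 13/5, 11/4, 37/5, 7)
obs 11: x=4 → posterior Dirichlet(11/3, 13/5, 11/4, 37/5, 8)
obs 12: x=1 → posterior Dirichlet(11/3, 18/5, 11/4, 37/5, 8)

32/245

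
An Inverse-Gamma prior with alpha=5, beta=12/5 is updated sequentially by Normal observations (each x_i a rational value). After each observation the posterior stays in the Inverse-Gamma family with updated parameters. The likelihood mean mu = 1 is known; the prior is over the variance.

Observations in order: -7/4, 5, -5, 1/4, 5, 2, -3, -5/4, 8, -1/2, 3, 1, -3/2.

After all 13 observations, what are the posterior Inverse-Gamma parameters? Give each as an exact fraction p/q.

obs 1: x=-7/4 → posterior Inverse-Gamma(11/2, 989/160)
obs 2: x=5 → posterior Inverse-Gamma(6, 2269/160)
obs 3: x=-5 → posterior Inverse-Gamma(13/2, 5149/160)
obs 4: x=1/4 → posterior Inverse-Gamma(7, 2597/80)
obs 5: x=5 → posterior Inverse-Gamma(15/2, 3237/80)
obs 6: x=2 → posterior Inverse-Gamma(8, 3277/80)
obs 7: x=-3 → posterior Inverse-Gamma(17/2, 3917/80)
obs 8: x=-5/4 → posterior Inverse-Gamma(9, 8239/160)
obs 9: x=8 → posterior Inverse-Gamma(19/2, 12159/160)
obs 10: x=-1/2 → posterior Inverse-Gamma(10, 12339/160)
obs 11: x=3 → posterior Inverse-Gamma(21/2, 12659/160)
obs 12: x=1 → posterior Inverse-Gamma(11, 12659/160)
obs 13: x=-3/2 → posterior Inverse-Gamma(23/2, 13159/160)

alpha=23/2, beta=13159/160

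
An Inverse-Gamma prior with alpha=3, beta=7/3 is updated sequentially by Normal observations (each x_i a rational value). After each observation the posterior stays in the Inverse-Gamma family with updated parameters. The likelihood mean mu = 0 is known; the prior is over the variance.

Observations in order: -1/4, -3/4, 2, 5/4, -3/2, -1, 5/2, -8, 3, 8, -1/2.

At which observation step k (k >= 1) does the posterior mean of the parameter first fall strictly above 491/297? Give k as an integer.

k = 7

obs 1: x=-1/4 → posterior Inverse-Gamma(7/2, 227/96)
obs 2: x=-3/4 → posterior Inverse-Gamma(4, 127/48)
obs 3: x=2 → posterior Inverse-Gamma(9/2, 223/48)
obs 4: x=5/4 → posterior Inverse-Gamma(5, 521/96)
obs 5: x=-3/2 → posterior Inverse-Gamma(11/2, 629/96)
obs 6: x=-1 → posterior Inverse-Gamma(6, 677/96)
obs 7: x=5/2 → posterior Inverse-Gamma(13/2, 977/96)
obs 8: x=-8 → posterior Inverse-Gamma(7, 4049/96)
obs 9: x=3 → posterior Inverse-Gamma(15/2, 4481/96)
obs 10: x=8 → posterior Inverse-Gamma(8, 7553/96)
obs 11: x=-1/2 → posterior Inverse-Gamma(17/2, 7565/96)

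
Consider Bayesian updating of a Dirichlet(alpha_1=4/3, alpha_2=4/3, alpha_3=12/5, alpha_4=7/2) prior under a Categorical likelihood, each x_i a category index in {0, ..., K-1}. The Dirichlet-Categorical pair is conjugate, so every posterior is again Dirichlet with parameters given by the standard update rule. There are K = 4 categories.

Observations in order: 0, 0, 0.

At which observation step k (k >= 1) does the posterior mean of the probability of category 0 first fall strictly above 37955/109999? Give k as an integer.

obs 1: x=0 → posterior Dirichlet(7/3, 4/3, 12/5, 7/2)
obs 2: x=0 → posterior Dirichlet(10/3, 4/3, 12/5, 7/2)
obs 3: x=0 → posterior Dirichlet(13/3, 4/3, 12/5, 7/2)

k = 3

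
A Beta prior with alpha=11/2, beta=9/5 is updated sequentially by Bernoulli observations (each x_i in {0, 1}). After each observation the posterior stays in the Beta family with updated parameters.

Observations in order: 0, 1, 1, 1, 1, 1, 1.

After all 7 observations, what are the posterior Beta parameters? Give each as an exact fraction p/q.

obs 1: x=0 → posterior Beta(11/2, 14/5)
obs 2: x=1 → posterior Beta(13/2, 14/5)
obs 3: x=1 → posterior Beta(15/2, 14/5)
obs 4: x=1 → posterior Beta(17/2, 14/5)
obs 5: x=1 → posterior Beta(19/2, 14/5)
obs 6: x=1 → posterior Beta(21/2, 14/5)
obs 7: x=1 → posterior Beta(23/2, 14/5)

alpha=23/2, beta=14/5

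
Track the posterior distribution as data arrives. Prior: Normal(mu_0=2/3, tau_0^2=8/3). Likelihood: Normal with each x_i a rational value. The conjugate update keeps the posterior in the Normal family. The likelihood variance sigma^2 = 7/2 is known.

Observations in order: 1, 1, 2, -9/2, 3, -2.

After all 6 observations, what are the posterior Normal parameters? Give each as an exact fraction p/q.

obs 1: x=1 → posterior Normal(30/37, 56/37)
obs 2: x=1 → posterior Normal(46/53, 56/53)
obs 3: x=2 → posterior Normal(26/23, 56/69)
obs 4: x=-9/2 → posterior Normal(6/85, 56/85)
obs 5: x=3 → posterior Normal(54/101, 56/101)
obs 6: x=-2 → posterior Normal(22/117, 56/117)

mu_0=22/117, tau_0^2=56/117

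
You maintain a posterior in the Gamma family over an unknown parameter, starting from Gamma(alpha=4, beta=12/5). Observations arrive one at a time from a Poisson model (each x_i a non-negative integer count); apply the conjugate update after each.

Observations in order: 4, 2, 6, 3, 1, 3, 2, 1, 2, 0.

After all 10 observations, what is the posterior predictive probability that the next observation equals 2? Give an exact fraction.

1561109433870617597986111162524970556107614044186214400/6056811824360306133893955506189170373758117309785601849

obs 1: x=4 → posterior Gamma(8, 17/5)
obs 2: x=2 → posterior Gamma(10, 22/5)
obs 3: x=6 → posterior Gamma(16, 27/5)
obs 4: x=3 → posterior Gamma(19, 32/5)
obs 5: x=1 → posterior Gamma(20, 37/5)
obs 6: x=3 → posterior Gamma(23, 42/5)
obs 7: x=2 → posterior Gamma(25, 47/5)
obs 8: x=1 → posterior Gamma(26, 52/5)
obs 9: x=2 → posterior Gamma(28, 57/5)
obs 10: x=0 → posterior Gamma(28, 62/5)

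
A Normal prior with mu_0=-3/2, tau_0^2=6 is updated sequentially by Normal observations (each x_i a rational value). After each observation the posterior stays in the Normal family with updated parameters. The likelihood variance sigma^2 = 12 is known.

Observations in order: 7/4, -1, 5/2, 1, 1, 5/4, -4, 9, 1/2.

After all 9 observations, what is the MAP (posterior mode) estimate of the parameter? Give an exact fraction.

9/11

obs 1: x=7/4 → posterior Normal(-5/12, 4)
obs 2: x=-1 → posterior Normal(-9/16, 3)
obs 3: x=5/2 → posterior Normal(1/20, 12/5)
obs 4: x=1 → posterior Normal(5/24, 2)
obs 5: x=1 → posterior Normal(9/28, 12/7)
obs 6: x=5/4 → posterior Normal(7/16, 3/2)
obs 7: x=-4 → posterior Normal(-1/18, 4/3)
obs 8: x=9 → posterior Normal(17/20, 6/5)
obs 9: x=1/2 → posterior Normal(9/11, 12/11)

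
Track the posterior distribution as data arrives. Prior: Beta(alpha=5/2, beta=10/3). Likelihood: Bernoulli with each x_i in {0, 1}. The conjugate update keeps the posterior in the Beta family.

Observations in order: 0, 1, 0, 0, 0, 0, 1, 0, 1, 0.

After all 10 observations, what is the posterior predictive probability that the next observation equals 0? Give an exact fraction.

obs 1: x=0 → posterior Beta(5/2, 13/3)
obs 2: x=1 → posterior Beta(7/2, 13/3)
obs 3: x=0 → posterior Beta(7/2, 16/3)
obs 4: x=0 → posterior Beta(7/2, 19/3)
obs 5: x=0 → posterior Beta(7/2, 22/3)
obs 6: x=0 → posterior Beta(7/2, 25/3)
obs 7: x=1 → posterior Beta(9/2, 25/3)
obs 8: x=0 → posterior Beta(9/2, 28/3)
obs 9: x=1 → posterior Beta(11/2, 28/3)
obs 10: x=0 → posterior Beta(11/2, 31/3)

62/95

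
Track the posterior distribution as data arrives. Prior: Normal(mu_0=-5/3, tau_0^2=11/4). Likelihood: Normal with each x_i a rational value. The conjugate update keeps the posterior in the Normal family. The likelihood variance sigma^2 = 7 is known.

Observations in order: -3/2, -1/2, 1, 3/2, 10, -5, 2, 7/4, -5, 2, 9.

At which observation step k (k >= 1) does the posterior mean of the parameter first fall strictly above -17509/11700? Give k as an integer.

obs 1: x=-3/2 → posterior Normal(-379/234, 77/39)
obs 2: x=-1/2 → posterior Normal(-103/75, 77/50)
obs 3: x=1 → posterior Normal(-173/183, 77/61)
obs 4: x=3/2 → posterior Normal(-247/432, 77/72)
obs 5: x=10 → posterior Normal(413/498, 77/83)
obs 6: x=-5 → posterior Normal(83/564, 77/94)
obs 7: x=2 → posterior Normal(43/126, 11/15)
obs 8: x=7/4 → posterior Normal(661/1392, 77/116)
obs 9: x=-5 → posterior Normal(1/1524, 77/127)
obs 10: x=2 → posterior Normal(265/1656, 77/138)
obs 11: x=9 → posterior Normal(1453/1788, 77/149)

k = 2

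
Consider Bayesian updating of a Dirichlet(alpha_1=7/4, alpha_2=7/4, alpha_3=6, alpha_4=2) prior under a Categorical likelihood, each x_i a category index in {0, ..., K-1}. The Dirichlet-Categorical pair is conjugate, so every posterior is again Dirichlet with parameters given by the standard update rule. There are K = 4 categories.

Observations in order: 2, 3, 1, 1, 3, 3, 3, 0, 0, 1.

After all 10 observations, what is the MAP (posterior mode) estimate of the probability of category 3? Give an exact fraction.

obs 1: x=2 → posterior Dirichlet(7/4, 7/4, 7, 2)
obs 2: x=3 → posterior Dirichlet(7/4, 7/4, 7, 3)
obs 3: x=1 → posterior Dirichlet(7/4, 11/4, 7, 3)
obs 4: x=1 → posterior Dirichlet(7/4, 15/4, 7, 3)
obs 5: x=3 → posterior Dirichlet(7/4, 15/4, 7, 4)
obs 6: x=3 → posterior Dirichlet(7/4, 15/4, 7, 5)
obs 7: x=3 → posterior Dirichlet(7/4, 15/4, 7, 6)
obs 8: x=0 → posterior Dirichlet(11/4, 15/4, 7, 6)
obs 9: x=0 → posterior Dirichlet(15/4, 15/4, 7, 6)
obs 10: x=1 → posterior Dirichlet(15/4, 19/4, 7, 6)

2/7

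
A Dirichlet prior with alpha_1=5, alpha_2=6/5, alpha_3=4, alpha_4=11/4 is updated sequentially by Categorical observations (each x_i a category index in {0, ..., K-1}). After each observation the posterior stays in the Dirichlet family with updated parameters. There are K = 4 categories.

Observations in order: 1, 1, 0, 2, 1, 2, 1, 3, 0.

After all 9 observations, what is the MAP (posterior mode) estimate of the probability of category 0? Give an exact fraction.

obs 1: x=1 → posterior Dirichlet(5, 11/5, 4, 11/4)
obs 2: x=1 → posterior Dirichlet(5, 16/5, 4, 11/4)
obs 3: x=0 → posterior Dirichlet(6, 16/5, 4, 11/4)
obs 4: x=2 → posterior Dirichlet(6, 16/5, 5, 11/4)
obs 5: x=1 → posterior Dirichlet(6, 21/5, 5, 11/4)
obs 6: x=2 → posterior Dirichlet(6, 21/5, 6, 11/4)
obs 7: x=1 → posterior Dirichlet(6, 26/5, 6, 11/4)
obs 8: x=3 → posterior Dirichlet(6, 26/5, 6, 15/4)
obs 9: x=0 → posterior Dirichlet(7, 26/5, 6, 15/4)

120/359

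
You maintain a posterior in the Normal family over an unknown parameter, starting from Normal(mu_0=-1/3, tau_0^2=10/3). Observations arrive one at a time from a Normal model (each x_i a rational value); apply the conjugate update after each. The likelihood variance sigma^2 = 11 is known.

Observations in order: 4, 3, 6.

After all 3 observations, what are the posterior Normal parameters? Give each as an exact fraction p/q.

mu_0=17/9, tau_0^2=110/63

obs 1: x=4 → posterior Normal(29/43, 110/43)
obs 2: x=3 → posterior Normal(59/53, 110/53)
obs 3: x=6 → posterior Normal(17/9, 110/63)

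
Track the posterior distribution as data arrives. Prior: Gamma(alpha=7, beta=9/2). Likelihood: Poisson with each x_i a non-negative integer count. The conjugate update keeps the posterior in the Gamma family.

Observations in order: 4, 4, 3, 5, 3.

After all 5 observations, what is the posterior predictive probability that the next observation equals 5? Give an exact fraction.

42669244071358615638447016860109717568/515627809901907122280005703729559628289

obs 1: x=4 → posterior Gamma(11, 11/2)
obs 2: x=4 → posterior Gamma(15, 13/2)
obs 3: x=3 → posterior Gamma(18, 15/2)
obs 4: x=5 → posterior Gamma(23, 17/2)
obs 5: x=3 → posterior Gamma(26, 19/2)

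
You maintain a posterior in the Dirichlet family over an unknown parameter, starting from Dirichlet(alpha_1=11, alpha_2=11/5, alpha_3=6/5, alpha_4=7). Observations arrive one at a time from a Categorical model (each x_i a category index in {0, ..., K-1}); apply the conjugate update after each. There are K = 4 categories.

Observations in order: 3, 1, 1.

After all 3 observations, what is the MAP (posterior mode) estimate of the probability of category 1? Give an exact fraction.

8/51

obs 1: x=3 → posterior Dirichlet(11, 11/5, 6/5, 8)
obs 2: x=1 → posterior Dirichlet(11, 16/5, 6/5, 8)
obs 3: x=1 → posterior Dirichlet(11, 21/5, 6/5, 8)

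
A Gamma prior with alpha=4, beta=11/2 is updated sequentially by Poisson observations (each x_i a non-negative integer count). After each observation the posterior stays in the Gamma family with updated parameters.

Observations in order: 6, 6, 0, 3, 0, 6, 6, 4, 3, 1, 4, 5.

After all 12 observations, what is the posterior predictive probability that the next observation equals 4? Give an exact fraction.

obs 1: x=6 → posterior Gamma(10, 13/2)
obs 2: x=6 → posterior Gamma(16, 15/2)
obs 3: x=0 → posterior Gamma(16, 17/2)
obs 4: x=3 → posterior Gamma(19, 19/2)
obs 5: x=0 → posterior Gamma(19, 21/2)
obs 6: x=6 → posterior Gamma(25, 23/2)
obs 7: x=6 → posterior Gamma(31, 25/2)
obs 8: x=4 → posterior Gamma(35, 27/2)
obs 9: x=3 → posterior Gamma(38, 29/2)
obs 10: x=1 → posterior Gamma(39, 31/2)
obs 11: x=4 → posterior Gamma(43, 33/2)
obs 12: x=5 → posterior Gamma(48, 35/2)

521377598801211772056571461286308231204962447691286797635257244110107421875000000/3519570358731850980253052314461216733953286131069204992258030372675226266985656881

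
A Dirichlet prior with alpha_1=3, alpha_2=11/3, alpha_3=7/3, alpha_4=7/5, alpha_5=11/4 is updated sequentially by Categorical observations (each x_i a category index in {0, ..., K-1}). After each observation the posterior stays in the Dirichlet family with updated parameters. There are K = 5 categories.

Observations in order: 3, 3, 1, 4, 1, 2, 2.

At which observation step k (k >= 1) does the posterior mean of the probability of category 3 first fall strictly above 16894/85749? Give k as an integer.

k = 2

obs 1: x=3 → posterior Dirichlet(3, 11/3, 7/3, 12/5, 11/4)
obs 2: x=3 → posterior Dirichlet(3, 11/3, 7/3, 17/5, 11/4)
obs 3: x=1 → posterior Dirichlet(3, 14/3, 7/3, 17/5, 11/4)
obs 4: x=4 → posterior Dirichlet(3, 14/3, 7/3, 17/5, 15/4)
obs 5: x=1 → posterior Dirichlet(3, 17/3, 7/3, 17/5, 15/4)
obs 6: x=2 → posterior Dirichlet(3, 17/3, 10/3, 17/5, 15/4)
obs 7: x=2 → posterior Dirichlet(3, 17/3, 13/3, 17/5, 15/4)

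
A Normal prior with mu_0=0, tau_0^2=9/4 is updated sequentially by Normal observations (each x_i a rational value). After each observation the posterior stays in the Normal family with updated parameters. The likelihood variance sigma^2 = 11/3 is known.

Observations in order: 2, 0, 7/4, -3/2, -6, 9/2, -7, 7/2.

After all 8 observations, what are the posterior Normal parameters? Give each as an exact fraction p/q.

obs 1: x=2 → posterior Normal(54/71, 99/71)
obs 2: x=0 → posterior Normal(27/49, 99/98)
obs 3: x=7/4 → posterior Normal(81/100, 99/125)
obs 4: x=-3/2 → posterior Normal(243/608, 99/152)
obs 5: x=-6 → posterior Normal(-405/716, 99/179)
obs 6: x=9/2 → posterior Normal(81/824, 99/206)
obs 7: x=-7 → posterior Normal(-675/932, 99/233)
obs 8: x=7/2 → posterior Normal(-297/1040, 99/260)

mu_0=-297/1040, tau_0^2=99/260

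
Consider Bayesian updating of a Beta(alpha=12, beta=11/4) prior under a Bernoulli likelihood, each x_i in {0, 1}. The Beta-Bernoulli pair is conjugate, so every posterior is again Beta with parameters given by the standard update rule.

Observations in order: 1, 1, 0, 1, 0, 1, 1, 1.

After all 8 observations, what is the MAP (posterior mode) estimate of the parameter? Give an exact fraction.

obs 1: x=1 → posterior Beta(13, 11/4)
obs 2: x=1 → posterior Beta(14, 11/4)
obs 3: x=0 → posterior Beta(14, 15/4)
obs 4: x=1 → posterior Beta(15, 15/4)
obs 5: x=0 → posterior Beta(15, 19/4)
obs 6: x=1 → posterior Beta(16, 19/4)
obs 7: x=1 → posterior Beta(17, 19/4)
obs 8: x=1 → posterior Beta(18, 19/4)

68/83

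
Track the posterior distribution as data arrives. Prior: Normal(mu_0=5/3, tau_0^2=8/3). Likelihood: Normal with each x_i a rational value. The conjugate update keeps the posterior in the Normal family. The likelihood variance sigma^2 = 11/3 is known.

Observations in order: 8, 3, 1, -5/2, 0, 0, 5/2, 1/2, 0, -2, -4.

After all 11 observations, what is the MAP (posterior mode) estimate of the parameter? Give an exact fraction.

211/297

obs 1: x=8 → posterior Normal(13/3, 88/57)
obs 2: x=3 → posterior Normal(319/81, 88/81)
obs 3: x=1 → posterior Normal(49/15, 88/105)
obs 4: x=-5/2 → posterior Normal(283/129, 88/129)
obs 5: x=0 → posterior Normal(283/153, 88/153)
obs 6: x=0 → posterior Normal(283/177, 88/177)
obs 7: x=5/2 → posterior Normal(343/201, 88/201)
obs 8: x=1/2 → posterior Normal(71/45, 88/225)
obs 9: x=0 → posterior Normal(355/249, 88/249)
obs 10: x=-2 → posterior Normal(307/273, 88/273)
obs 11: x=-4 → posterior Normal(211/297, 8/27)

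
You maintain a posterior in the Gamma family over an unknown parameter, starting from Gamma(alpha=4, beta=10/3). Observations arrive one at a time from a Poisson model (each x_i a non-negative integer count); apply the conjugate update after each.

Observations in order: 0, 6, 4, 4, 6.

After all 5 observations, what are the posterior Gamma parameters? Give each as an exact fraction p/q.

alpha=24, beta=25/3

obs 1: x=0 → posterior Gamma(4, 13/3)
obs 2: x=6 → posterior Gamma(10, 16/3)
obs 3: x=4 → posterior Gamma(14, 19/3)
obs 4: x=4 → posterior Gamma(18, 22/3)
obs 5: x=6 → posterior Gamma(24, 25/3)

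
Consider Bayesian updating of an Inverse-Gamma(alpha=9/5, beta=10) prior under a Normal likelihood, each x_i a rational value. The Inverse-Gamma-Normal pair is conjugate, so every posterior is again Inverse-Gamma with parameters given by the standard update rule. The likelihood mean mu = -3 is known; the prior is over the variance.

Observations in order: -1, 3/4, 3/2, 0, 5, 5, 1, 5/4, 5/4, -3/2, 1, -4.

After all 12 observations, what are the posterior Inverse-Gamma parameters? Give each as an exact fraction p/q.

obs 1: x=-1 → posterior Inverse-Gamma(23/10, 12)
obs 2: x=3/4 → posterior Inverse-Gamma(14/5, 609/32)
obs 3: x=3/2 → posterior Inverse-Gamma(33/10, 933/32)
obs 4: x=0 → posterior Inverse-Gamma(19/5, 1077/32)
obs 5: x=5 → posterior Inverse-Gamma(43/10, 2101/32)
obs 6: x=5 → posterior Inverse-Gamma(24/5, 3125/32)
obs 7: x=1 → posterior Inverse-Gamma(53/10, 3381/32)
obs 8: x=5/4 → posterior Inverse-Gamma(29/5, 1835/16)
obs 9: x=5/4 → posterior Inverse-Gamma(63/10, 3959/32)
obs 10: x=-3/2 → posterior Inverse-Gamma(34/5, 3995/32)
obs 11: x=1 → posterior Inverse-Gamma(73/10, 4251/32)
obs 12: x=-4 → posterior Inverse-Gamma(39/5, 4267/32)

alpha=39/5, beta=4267/32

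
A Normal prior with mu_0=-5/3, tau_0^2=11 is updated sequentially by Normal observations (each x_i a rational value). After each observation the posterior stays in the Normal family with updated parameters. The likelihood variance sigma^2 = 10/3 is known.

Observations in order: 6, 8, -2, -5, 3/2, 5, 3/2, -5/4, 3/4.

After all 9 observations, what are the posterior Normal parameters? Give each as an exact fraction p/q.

obs 1: x=6 → posterior Normal(544/129, 110/43)
obs 2: x=8 → posterior Normal(334/57, 55/38)
obs 3: x=-2 → posterior Normal(1138/327, 110/109)
obs 4: x=-5 → posterior Normal(643/426, 55/71)
obs 5: x=3/2 → posterior Normal(1583/1050, 22/35)
obs 6: x=5 → posterior Normal(2573/1248, 55/104)
obs 7: x=3/2 → posterior Normal(1435/723, 110/241)
obs 8: x=-5/4 → posterior Normal(5245/3288, 55/137)
obs 9: x=3/4 → posterior Normal(2771/1842, 110/307)

mu_0=2771/1842, tau_0^2=110/307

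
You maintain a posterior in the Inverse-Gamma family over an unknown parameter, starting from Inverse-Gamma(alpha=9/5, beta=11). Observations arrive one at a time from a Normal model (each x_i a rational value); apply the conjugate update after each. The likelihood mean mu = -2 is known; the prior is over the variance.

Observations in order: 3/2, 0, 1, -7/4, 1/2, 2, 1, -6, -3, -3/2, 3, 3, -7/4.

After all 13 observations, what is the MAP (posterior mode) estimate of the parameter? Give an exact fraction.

obs 1: x=3/2 → posterior Inverse-Gamma(23/10, 137/8)
obs 2: x=0 → posterior Inverse-Gamma(14/5, 153/8)
obs 3: x=1 → posterior Inverse-Gamma(33/10, 189/8)
obs 4: x=-7/4 → posterior Inverse-Gamma(19/5, 757/32)
obs 5: x=1/2 → posterior Inverse-Gamma(43/10, 857/32)
obs 6: x=2 → posterior Inverse-Gamma(24/5, 1113/32)
obs 7: x=1 → posterior Inverse-Gamma(53/10, 1257/32)
obs 8: x=-6 → posterior Inverse-Gamma(29/5, 1513/32)
obs 9: x=-3 → posterior Inverse-Gamma(63/10, 1529/32)
obs 10: x=-3/2 → posterior Inverse-Gamma(34/5, 1533/32)
obs 11: x=3 → posterior Inverse-Gamma(73/10, 1933/32)
obs 12: x=3 → posterior Inverse-Gamma(39/5, 2333/32)
obs 13: x=-7/4 → posterior Inverse-Gamma(83/10, 1167/16)

1945/248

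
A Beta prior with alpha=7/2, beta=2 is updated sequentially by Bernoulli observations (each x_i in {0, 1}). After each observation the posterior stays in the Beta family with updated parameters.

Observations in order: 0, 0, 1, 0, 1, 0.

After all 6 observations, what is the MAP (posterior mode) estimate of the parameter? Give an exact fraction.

obs 1: x=0 → posterior Beta(7/2, 3)
obs 2: x=0 → posterior Beta(7/2, 4)
obs 3: x=1 → posterior Beta(9/2, 4)
obs 4: x=0 → posterior Beta(9/2, 5)
obs 5: x=1 → posterior Beta(11/2, 5)
obs 6: x=0 → posterior Beta(11/2, 6)

9/19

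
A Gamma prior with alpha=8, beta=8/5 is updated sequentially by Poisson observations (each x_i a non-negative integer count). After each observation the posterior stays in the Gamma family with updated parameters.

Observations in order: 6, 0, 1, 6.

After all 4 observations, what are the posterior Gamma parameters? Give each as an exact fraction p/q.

obs 1: x=6 → posterior Gamma(14, 13/5)
obs 2: x=0 → posterior Gamma(14, 18/5)
obs 3: x=1 → posterior Gamma(15, 23/5)
obs 4: x=6 → posterior Gamma(21, 28/5)

alpha=21, beta=28/5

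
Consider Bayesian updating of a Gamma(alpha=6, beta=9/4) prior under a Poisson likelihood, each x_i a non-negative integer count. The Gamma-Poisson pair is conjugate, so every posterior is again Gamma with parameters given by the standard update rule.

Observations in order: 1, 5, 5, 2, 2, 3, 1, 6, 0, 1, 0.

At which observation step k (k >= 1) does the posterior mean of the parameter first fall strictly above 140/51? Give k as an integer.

obs 1: x=1 → posterior Gamma(7, 13/4)
obs 2: x=5 → posterior Gamma(12, 17/4)
obs 3: x=5 → posterior Gamma(17, 21/4)
obs 4: x=2 → posterior Gamma(19, 25/4)
obs 5: x=2 → posterior Gamma(21, 29/4)
obs 6: x=3 → posterior Gamma(24, 33/4)
obs 7: x=1 → posterior Gamma(25, 37/4)
obs 8: x=6 → posterior Gamma(31, 41/4)
obs 9: x=0 → posterior Gamma(31, 45/4)
obs 10: x=1 → posterior Gamma(32, 49/4)
obs 11: x=0 → posterior Gamma(32, 53/4)

k = 2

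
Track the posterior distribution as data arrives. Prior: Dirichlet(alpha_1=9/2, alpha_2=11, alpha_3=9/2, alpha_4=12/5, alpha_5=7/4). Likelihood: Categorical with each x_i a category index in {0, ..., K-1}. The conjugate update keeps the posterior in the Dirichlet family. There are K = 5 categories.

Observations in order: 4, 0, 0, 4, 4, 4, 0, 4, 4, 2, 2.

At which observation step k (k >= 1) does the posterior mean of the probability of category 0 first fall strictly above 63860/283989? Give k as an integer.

k = 3

obs 1: x=4 → posterior Dirichlet(9/2, 11, 9/2, 12/5, 11/4)
obs 2: x=0 → posterior Dirichlet(11/2, 11, 9/2, 12/5, 11/4)
obs 3: x=0 → posterior Dirichlet(13/2, 11, 9/2, 12/5, 11/4)
obs 4: x=4 → posterior Dirichlet(13/2, 11, 9/2, 12/5, 15/4)
obs 5: x=4 → posterior Dirichlet(13/2, 11, 9/2, 12/5, 19/4)
obs 6: x=4 → posterior Dirichlet(13/2, 11, 9/2, 12/5, 23/4)
obs 7: x=0 → posterior Dirichlet(15/2, 11, 9/2, 12/5, 23/4)
obs 8: x=4 → posterior Dirichlet(15/2, 11, 9/2, 12/5, 27/4)
obs 9: x=4 → posterior Dirichlet(15/2, 11, 9/2, 12/5, 31/4)
obs 10: x=2 → posterior Dirichlet(15/2, 11, 11/2, 12/5, 31/4)
obs 11: x=2 → posterior Dirichlet(15/2, 11, 13/2, 12/5, 31/4)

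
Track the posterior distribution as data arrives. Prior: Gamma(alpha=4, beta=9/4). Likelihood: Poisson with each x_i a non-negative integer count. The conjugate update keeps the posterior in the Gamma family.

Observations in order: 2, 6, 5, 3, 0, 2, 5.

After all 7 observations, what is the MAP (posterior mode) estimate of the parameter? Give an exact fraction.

104/37

obs 1: x=2 → posterior Gamma(6, 13/4)
obs 2: x=6 → posterior Gamma(12, 17/4)
obs 3: x=5 → posterior Gamma(17, 21/4)
obs 4: x=3 → posterior Gamma(20, 25/4)
obs 5: x=0 → posterior Gamma(20, 29/4)
obs 6: x=2 → posterior Gamma(22, 33/4)
obs 7: x=5 → posterior Gamma(27, 37/4)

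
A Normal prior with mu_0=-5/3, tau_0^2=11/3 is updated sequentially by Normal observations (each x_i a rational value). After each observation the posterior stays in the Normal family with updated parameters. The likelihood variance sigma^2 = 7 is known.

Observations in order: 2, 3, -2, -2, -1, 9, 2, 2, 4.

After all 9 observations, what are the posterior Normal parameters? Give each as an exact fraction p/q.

obs 1: x=2 → posterior Normal(-13/32, 77/32)
obs 2: x=3 → posterior Normal(20/43, 77/43)
obs 3: x=-2 → posterior Normal(-1/27, 77/54)
obs 4: x=-2 → posterior Normal(-24/65, 77/65)
obs 5: x=-1 → posterior Normal(-35/76, 77/76)
obs 6: x=9 → posterior Normal(64/87, 77/87)
obs 7: x=2 → posterior Normal(43/49, 11/14)
obs 8: x=2 → posterior Normal(108/109, 77/109)
obs 9: x=4 → posterior Normal(19/15, 77/120)

mu_0=19/15, tau_0^2=77/120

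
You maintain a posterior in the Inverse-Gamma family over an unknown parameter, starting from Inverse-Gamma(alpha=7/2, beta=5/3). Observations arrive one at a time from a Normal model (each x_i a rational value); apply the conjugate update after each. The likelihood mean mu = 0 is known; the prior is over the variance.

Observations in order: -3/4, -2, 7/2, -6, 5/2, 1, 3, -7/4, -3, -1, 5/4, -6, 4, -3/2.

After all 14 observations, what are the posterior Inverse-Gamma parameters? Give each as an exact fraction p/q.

obs 1: x=-3/4 → posterior Inverse-Gamma(4, 187/96)
obs 2: x=-2 → posterior Inverse-Gamma(9/2, 379/96)
obs 3: x=7/2 → posterior Inverse-Gamma(5, 967/96)
obs 4: x=-6 → posterior Inverse-Gamma(11/2, 2695/96)
obs 5: x=5/2 → posterior Inverse-Gamma(6, 2995/96)
obs 6: x=1 → posterior Inverse-Gamma(13/2, 3043/96)
obs 7: x=3 → posterior Inverse-Gamma(7, 3475/96)
obs 8: x=-7/4 → posterior Inverse-Gamma(15/2, 1811/48)
obs 9: x=-3 → posterior Inverse-Gamma(8, 2027/48)
obs 10: x=-1 → posterior Inverse-Gamma(17/2, 2051/48)
obs 11: x=5/4 → posterior Inverse-Gamma(9, 4177/96)
obs 12: x=-6 → posterior Inverse-Gamma(19/2, 5905/96)
obs 13: x=4 → posterior Inverse-Gamma(10, 6673/96)
obs 14: x=-3/2 → posterior Inverse-Gamma(21/2, 6781/96)

alpha=21/2, beta=6781/96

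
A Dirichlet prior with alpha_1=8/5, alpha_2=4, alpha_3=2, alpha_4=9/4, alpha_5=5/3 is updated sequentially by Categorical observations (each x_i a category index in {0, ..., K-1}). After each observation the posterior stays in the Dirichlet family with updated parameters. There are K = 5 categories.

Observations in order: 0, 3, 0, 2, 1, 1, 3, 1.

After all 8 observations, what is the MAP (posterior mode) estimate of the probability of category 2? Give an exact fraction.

obs 1: x=0 → posterior Dirichlet(13/5, 4, 2, 9/4, 5/3)
obs 2: x=3 → posterior Dirichlet(13/5, 4, 2, 13/4, 5/3)
obs 3: x=0 → posterior Dirichlet(18/5, 4, 2, 13/4, 5/3)
obs 4: x=2 → posterior Dirichlet(18/5, 4, 3, 13/4, 5/3)
obs 5: x=1 → posterior Dirichlet(18/5, 5, 3, 13/4, 5/3)
obs 6: x=1 → posterior Dirichlet(18/5, 6, 3, 13/4, 5/3)
obs 7: x=3 → posterior Dirichlet(18/5, 6, 3, 17/4, 5/3)
obs 8: x=1 → posterior Dirichlet(18/5, 7, 3, 17/4, 5/3)

120/871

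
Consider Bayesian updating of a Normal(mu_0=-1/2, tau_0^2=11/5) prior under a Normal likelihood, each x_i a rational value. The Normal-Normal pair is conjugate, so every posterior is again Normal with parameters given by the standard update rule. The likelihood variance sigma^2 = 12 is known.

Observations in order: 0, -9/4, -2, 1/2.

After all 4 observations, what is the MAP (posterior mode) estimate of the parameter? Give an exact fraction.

obs 1: x=0 → posterior Normal(-30/71, 132/71)
obs 2: x=-9/4 → posterior Normal(-219/328, 66/41)
obs 3: x=-2 → posterior Normal(-307/372, 44/31)
obs 4: x=1/2 → posterior Normal(-285/416, 33/26)

-285/416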